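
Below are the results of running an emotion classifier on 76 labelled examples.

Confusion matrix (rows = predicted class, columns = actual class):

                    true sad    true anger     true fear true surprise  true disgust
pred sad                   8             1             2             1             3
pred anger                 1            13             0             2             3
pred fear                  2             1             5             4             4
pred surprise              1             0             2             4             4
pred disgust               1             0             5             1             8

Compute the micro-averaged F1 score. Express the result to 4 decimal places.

0.5000

Micro-averaging pools counts across classes: ΣTP=38, ΣFP=38, ΣFN=38.
Micro-F1 score = 2·TP/(2·TP+FP+FN) on pooled counts = 0.5000 (equals overall accuracy in single-label multiclass).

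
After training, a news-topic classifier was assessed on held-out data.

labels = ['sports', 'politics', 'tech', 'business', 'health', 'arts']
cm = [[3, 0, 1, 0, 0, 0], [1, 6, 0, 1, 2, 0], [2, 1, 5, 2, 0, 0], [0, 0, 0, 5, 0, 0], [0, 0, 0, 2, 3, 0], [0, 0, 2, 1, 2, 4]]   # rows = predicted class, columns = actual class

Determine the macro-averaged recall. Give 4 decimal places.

0.6442

Per-class recall (TP/(TP+FN)):
  sports: TP=3, FN=1+2+0+0+0=3 → 3/6 = 0.50000
  politics: TP=6, FN=0+1+0+0+0=1 → 6/7 = 0.85714
  tech: TP=5, FN=1+0+0+0+2=3 → 5/8 = 0.62500
  business: TP=5, FN=0+1+2+2+1=6 → 5/11 = 0.45455
  health: TP=3, FN=0+2+0+0+2=4 → 3/7 = 0.42857
  arts: TP=4, FN=0+0+0+0+0=0 → 4/4 = 1.00000
Macro-recall = mean = (0.50000 + 0.85714 + 0.62500 + 0.45455 + 0.42857 + 1.00000) / 6 = 0.6442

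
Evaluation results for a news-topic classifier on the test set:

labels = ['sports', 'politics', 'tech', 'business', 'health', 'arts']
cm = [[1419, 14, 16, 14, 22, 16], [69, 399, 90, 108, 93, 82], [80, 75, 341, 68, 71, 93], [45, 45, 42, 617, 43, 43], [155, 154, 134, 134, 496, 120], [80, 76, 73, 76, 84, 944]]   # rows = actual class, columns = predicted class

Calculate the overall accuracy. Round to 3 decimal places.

0.656

Accuracy = trace / total = (1419+399+341+617+496+944=4216) / 6431 = 4216/6431 = 0.656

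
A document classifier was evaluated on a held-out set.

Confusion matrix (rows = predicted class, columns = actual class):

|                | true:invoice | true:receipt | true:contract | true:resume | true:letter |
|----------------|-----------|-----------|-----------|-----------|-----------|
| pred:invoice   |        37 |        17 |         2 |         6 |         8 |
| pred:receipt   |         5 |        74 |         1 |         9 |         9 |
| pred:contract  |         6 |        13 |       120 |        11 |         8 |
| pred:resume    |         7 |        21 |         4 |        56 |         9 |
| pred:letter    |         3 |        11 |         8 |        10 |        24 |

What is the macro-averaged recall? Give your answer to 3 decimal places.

0.619

Per-class recall (TP/(TP+FN)):
  invoice: TP=37, FN=5+6+7+3=21 → 37/58 = 0.6379
  receipt: TP=74, FN=17+13+21+11=62 → 74/136 = 0.5441
  contract: TP=120, FN=2+1+4+8=15 → 120/135 = 0.8889
  resume: TP=56, FN=6+9+11+10=36 → 56/92 = 0.6087
  letter: TP=24, FN=8+9+8+9=34 → 24/58 = 0.4138
Macro-recall = mean = (0.6379 + 0.5441 + 0.8889 + 0.6087 + 0.4138) / 5 = 0.619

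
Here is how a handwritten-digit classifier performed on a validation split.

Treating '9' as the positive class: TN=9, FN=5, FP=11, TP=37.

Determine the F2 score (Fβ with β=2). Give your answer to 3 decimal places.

Fβ = (1+β²)·TP / ((1+β²)·TP + β²·FN + FP), with β²=4
= 5·37 / (5·37 + 4·5 + 11) = 0.856

0.856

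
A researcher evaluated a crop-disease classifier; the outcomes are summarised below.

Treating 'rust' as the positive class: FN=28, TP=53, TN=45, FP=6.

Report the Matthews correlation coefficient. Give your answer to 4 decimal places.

MCC = (TP·TN − FP·FN) / √((TP+FP)(TP+FN)(TN+FP)(TN+FN))
Numerator = 53·45 − 6·28 = 2217
Denominator = √(59·81·51·73) = √17792217 = 4218.0821
MCC = 2217 / 4218.0821 = 0.5256

0.5256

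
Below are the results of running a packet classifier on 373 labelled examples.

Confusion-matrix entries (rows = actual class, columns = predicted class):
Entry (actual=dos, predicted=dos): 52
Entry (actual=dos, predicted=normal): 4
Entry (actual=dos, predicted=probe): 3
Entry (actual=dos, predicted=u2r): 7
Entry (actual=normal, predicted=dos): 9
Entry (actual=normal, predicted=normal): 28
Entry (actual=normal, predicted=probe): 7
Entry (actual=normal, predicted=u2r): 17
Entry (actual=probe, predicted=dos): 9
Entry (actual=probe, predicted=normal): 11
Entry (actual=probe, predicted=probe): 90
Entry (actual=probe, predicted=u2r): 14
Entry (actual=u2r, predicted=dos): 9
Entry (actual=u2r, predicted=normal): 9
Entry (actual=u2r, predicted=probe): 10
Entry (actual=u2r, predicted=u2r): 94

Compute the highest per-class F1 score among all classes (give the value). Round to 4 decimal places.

Per-class F1 score (2·TP/(2·TP+FP+FN)):
  dos: TP=52, FP=9+9+9=27, FN=4+3+7=14 → 104/145 = 0.71724
  normal: TP=28, FP=4+11+9=24, FN=9+7+17=33 → 56/113 = 0.49558
  probe: TP=90, FP=3+7+10=20, FN=9+11+14=34 → 180/234 = 0.76923
  u2r: TP=94, FP=7+17+14=38, FN=9+9+10=28 → 188/254 = 0.74016
Highest is class 'probe' with F1 score = 0.7692.

0.7692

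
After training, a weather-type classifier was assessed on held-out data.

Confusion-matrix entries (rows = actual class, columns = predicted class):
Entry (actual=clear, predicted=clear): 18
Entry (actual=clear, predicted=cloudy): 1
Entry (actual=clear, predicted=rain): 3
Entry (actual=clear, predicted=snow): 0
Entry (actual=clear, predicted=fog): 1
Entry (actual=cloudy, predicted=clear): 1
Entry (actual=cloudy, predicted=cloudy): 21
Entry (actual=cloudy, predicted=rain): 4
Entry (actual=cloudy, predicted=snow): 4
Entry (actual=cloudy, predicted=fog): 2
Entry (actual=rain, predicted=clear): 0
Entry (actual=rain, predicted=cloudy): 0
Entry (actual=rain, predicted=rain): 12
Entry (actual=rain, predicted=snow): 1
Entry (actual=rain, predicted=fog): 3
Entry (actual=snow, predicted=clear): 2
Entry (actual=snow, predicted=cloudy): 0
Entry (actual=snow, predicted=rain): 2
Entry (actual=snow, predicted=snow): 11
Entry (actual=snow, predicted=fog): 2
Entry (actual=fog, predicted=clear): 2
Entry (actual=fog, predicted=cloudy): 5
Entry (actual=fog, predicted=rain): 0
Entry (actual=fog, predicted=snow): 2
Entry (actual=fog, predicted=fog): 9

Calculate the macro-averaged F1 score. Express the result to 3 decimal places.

Per-class F1 score (2·TP/(2·TP+FP+FN)):
  clear: TP=18, FP=1+0+2+2=5, FN=1+3+0+1=5 → 36/46 = 0.7826
  cloudy: TP=21, FP=1+0+0+5=6, FN=1+4+4+2=11 → 42/59 = 0.7119
  rain: TP=12, FP=3+4+2+0=9, FN=0+0+1+3=4 → 24/37 = 0.6486
  snow: TP=11, FP=0+4+1+2=7, FN=2+0+2+2=6 → 22/35 = 0.6286
  fog: TP=9, FP=1+2+3+2=8, FN=2+5+0+2=9 → 18/35 = 0.5143
Macro-F1 score = mean = (0.7826 + 0.7119 + 0.6486 + 0.6286 + 0.5143) / 5 = 0.657

0.657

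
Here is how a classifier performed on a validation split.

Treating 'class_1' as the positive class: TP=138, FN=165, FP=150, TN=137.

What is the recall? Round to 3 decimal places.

0.455

Recall = TP/(TP+FN) = 138/(138+165) = 138/303 = 0.455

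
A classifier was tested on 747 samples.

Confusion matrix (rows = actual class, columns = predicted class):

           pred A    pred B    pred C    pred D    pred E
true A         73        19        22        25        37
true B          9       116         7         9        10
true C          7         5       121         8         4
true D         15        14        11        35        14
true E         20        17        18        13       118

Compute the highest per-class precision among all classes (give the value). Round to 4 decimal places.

0.6784

Per-class precision (TP/(TP+FP)):
  A: TP=73, FP=9+7+15+20=51 → 73/124 = 0.58871
  B: TP=116, FP=19+5+14+17=55 → 116/171 = 0.67836
  C: TP=121, FP=22+7+11+18=58 → 121/179 = 0.67598
  D: TP=35, FP=25+9+8+13=55 → 35/90 = 0.38889
  E: TP=118, FP=37+10+4+14=65 → 118/183 = 0.64481
Highest is class 'B' with precision = 0.6784.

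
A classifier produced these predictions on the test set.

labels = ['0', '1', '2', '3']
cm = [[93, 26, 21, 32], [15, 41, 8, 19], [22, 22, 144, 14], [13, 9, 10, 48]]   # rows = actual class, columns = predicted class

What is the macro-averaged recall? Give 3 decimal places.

Per-class recall (TP/(TP+FN)):
  0: TP=93, FN=26+21+32=79 → 93/172 = 0.5407
  1: TP=41, FN=15+8+19=42 → 41/83 = 0.4940
  2: TP=144, FN=22+22+14=58 → 144/202 = 0.7129
  3: TP=48, FN=13+9+10=32 → 48/80 = 0.6000
Macro-recall = mean = (0.5407 + 0.4940 + 0.7129 + 0.6000) / 4 = 0.587

0.587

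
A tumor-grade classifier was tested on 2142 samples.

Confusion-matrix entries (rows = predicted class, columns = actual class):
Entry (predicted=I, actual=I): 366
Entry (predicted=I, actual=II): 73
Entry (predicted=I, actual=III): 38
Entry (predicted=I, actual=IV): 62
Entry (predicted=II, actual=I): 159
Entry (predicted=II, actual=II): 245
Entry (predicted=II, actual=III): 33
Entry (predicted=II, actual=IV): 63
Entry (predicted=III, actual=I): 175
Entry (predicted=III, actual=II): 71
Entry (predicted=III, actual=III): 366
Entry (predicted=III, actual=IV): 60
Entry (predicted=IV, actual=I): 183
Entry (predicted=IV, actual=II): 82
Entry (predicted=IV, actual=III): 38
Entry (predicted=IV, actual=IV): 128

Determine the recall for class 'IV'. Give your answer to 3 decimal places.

0.409

Take TP from the diagonal, FP from the rest of the 'IV' prediction marginal, FN from the rest of the 'IV' actual marginal.
recall = TP/(TP+FN).
IV: TP=128, FN=62+63+60=185 → 128/313 = 0.4089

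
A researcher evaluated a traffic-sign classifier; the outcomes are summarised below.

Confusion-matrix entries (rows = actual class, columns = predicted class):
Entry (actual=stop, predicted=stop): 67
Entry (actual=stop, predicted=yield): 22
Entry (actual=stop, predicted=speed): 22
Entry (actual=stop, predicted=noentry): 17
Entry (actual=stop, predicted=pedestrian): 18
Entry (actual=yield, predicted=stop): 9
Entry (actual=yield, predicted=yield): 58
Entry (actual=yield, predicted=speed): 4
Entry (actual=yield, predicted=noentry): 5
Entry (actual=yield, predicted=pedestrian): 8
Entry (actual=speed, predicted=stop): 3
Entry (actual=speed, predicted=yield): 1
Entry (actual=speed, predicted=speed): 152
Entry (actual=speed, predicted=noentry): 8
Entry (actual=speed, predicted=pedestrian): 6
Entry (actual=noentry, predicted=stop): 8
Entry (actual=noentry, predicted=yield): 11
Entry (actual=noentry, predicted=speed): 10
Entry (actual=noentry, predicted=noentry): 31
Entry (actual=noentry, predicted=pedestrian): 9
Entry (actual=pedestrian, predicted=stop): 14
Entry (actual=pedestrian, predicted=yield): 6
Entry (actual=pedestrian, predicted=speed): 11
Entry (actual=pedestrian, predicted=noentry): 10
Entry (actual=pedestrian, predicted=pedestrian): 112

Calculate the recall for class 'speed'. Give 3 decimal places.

0.894

recall = TP/(TP+FN).
speed: TP=152, FN=3+1+8+6=18 → 152/170 = 0.8941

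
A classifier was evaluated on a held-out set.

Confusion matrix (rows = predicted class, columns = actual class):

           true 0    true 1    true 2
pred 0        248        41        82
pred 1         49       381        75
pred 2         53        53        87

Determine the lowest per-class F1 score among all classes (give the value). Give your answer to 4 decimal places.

0.3982

Per-class F1 score (2·TP/(2·TP+FP+FN)):
  0: TP=248, FP=41+82=123, FN=49+53=102 → 496/721 = 0.68793
  1: TP=381, FP=49+75=124, FN=41+53=94 → 762/980 = 0.77755
  2: TP=87, FP=53+53=106, FN=82+75=157 → 174/437 = 0.39817
Lowest is class '2' with F1 score = 0.3982.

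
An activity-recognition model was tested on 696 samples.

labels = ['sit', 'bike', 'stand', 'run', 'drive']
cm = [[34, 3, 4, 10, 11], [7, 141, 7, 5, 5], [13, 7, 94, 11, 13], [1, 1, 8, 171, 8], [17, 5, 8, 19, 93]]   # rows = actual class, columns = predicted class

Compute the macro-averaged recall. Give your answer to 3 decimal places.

0.729

Per-class recall (TP/(TP+FN)):
  sit: TP=34, FN=3+4+10+11=28 → 34/62 = 0.5484
  bike: TP=141, FN=7+7+5+5=24 → 141/165 = 0.8545
  stand: TP=94, FN=13+7+11+13=44 → 94/138 = 0.6812
  run: TP=171, FN=1+1+8+8=18 → 171/189 = 0.9048
  drive: TP=93, FN=17+5+8+19=49 → 93/142 = 0.6549
Macro-recall = mean = (0.5484 + 0.8545 + 0.6812 + 0.9048 + 0.6549) / 5 = 0.729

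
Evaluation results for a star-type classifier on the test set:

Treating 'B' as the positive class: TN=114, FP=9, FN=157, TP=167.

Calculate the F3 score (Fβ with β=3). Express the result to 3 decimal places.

Fβ = (1+β²)·TP / ((1+β²)·TP + β²·FN + FP), with β²=9
= 10·167 / (10·167 + 9·157 + 9) = 0.540

0.540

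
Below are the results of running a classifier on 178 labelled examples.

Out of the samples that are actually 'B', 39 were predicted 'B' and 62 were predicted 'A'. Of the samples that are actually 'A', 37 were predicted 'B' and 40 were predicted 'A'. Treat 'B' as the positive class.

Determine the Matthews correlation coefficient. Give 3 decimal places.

-0.095

MCC = (TP·TN − FP·FN) / √((TP+FP)(TP+FN)(TN+FP)(TN+FN))
Numerator = 39·40 − 37·62 = -734
Denominator = √(76·101·77·102) = √60287304 = 7764.4899
MCC = -734 / 7764.4899 = -0.095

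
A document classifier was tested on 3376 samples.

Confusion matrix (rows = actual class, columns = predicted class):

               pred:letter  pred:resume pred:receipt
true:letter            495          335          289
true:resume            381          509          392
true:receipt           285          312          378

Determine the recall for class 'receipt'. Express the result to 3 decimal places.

0.388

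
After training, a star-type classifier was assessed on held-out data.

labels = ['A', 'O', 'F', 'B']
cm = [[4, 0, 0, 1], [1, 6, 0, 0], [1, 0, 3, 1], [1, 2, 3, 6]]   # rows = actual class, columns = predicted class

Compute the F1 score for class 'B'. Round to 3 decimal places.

Treat 'B' as positive and all other classes as negative.
F1 score = 2·TP/(2·TP+FP+FN).
B: TP=6, FP=1+0+1=2, FN=1+2+3=6 → 12/20 = 0.6000

0.600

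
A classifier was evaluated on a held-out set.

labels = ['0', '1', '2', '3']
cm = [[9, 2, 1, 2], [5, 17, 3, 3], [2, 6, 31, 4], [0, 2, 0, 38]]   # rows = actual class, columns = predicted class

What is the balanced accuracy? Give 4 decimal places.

Balanced accuracy = mean of per-class recall.
  0: recall = 9/14 = 0.64286
  1: recall = 17/28 = 0.60714
  2: recall = 31/43 = 0.72093
  3: recall = 38/40 = 0.95000
Mean = (0.64286 + 0.60714 + 0.72093 + 0.95000) / 4 = 0.7302

0.7302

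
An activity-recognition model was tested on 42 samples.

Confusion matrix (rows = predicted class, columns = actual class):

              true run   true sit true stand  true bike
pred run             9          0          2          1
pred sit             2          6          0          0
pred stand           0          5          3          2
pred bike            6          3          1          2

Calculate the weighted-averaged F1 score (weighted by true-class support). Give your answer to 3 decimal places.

0.515

Per-class F1 score (2·TP/(2·TP+FP+FN)):
  run: TP=9, FP=0+2+1=3, FN=2+0+6=8 → 18/29 = 0.6207
  sit: TP=6, FP=2+0+0=2, FN=0+5+3=8 → 12/22 = 0.5455
  stand: TP=3, FP=0+5+2=7, FN=2+0+1=3 → 6/16 = 0.3750
  bike: TP=2, FP=6+3+1=10, FN=1+0+2=3 → 4/17 = 0.2353
Weighted-F1 score = Σ (supportᵢ/N)·F1 scoreᵢ with N=42: (17/42)·0.6207 + (14/42)·0.5455 + (6/42)·0.3750 + (5/42)·0.2353 = 0.515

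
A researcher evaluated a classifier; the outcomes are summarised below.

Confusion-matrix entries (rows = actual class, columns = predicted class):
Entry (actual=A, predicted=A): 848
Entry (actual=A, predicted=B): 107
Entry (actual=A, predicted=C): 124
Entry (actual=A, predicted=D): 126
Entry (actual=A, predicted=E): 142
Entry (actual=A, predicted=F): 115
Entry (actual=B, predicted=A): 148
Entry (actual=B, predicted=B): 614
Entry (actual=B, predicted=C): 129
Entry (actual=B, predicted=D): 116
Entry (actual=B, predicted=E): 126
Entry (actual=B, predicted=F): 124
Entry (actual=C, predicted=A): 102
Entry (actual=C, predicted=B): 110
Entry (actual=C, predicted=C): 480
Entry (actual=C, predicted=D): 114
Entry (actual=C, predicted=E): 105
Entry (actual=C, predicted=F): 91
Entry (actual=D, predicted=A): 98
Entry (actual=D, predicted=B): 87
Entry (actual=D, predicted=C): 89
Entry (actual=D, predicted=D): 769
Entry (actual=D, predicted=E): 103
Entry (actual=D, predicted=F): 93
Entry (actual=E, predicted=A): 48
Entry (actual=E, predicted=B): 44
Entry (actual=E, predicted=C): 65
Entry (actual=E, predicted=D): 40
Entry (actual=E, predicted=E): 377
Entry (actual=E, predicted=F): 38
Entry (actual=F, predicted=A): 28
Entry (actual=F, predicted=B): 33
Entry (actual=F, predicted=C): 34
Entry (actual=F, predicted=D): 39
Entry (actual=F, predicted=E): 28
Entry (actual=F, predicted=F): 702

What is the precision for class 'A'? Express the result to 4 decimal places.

0.6667

Take TP from the diagonal, FP from the rest of the 'A' prediction marginal, FN from the rest of the 'A' actual marginal.
precision = TP/(TP+FP).
A: TP=848, FP=148+102+98+48+28=424 → 848/1272 = 0.66667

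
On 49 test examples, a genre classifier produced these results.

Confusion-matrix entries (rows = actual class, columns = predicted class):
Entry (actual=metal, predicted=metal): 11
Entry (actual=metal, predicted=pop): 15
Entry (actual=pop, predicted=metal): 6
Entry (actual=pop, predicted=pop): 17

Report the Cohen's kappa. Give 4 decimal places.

0.1586

Observed agreement pₒ = trace/N = 28/49 = 0.57143
Expected agreement pₑ = Σ (rowᵢ·colᵢ)/N² = (26·17 + 23·32)/49² = 0.49063
κ = (pₒ − pₑ)/(1 − pₑ) = (0.57143 − 0.49063)/(1 − 0.49063) = 0.1586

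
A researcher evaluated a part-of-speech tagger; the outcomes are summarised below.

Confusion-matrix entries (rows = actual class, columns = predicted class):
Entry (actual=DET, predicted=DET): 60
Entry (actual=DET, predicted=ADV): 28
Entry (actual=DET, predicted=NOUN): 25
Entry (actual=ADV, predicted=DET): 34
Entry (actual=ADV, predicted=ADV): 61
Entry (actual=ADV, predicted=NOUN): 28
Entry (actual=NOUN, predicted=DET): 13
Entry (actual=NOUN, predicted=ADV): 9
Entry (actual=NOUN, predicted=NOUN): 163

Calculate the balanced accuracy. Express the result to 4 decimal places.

0.6360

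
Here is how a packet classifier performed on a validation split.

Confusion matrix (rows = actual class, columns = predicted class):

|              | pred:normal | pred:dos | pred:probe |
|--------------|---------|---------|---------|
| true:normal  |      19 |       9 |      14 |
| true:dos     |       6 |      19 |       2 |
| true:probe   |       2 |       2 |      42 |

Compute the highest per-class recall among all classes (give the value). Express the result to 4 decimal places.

Per-class recall (TP/(TP+FN)):
  normal: TP=19, FN=9+14=23 → 19/42 = 0.45238
  dos: TP=19, FN=6+2=8 → 19/27 = 0.70370
  probe: TP=42, FN=2+2=4 → 42/46 = 0.91304
Highest is class 'probe' with recall = 0.9130.

0.9130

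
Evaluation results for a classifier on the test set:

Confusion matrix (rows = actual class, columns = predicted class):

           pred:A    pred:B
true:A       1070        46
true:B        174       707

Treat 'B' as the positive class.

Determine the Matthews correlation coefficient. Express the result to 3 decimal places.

0.780

MCC = (TP·TN − FP·FN) / √((TP+FP)(TP+FN)(TN+FP)(TN+FN))
Numerator = 707·1070 − 46·174 = 748486
Denominator = √(753·881·1116·1244) = √920991155472 = 959682.8411
MCC = 748486 / 959682.8411 = 0.780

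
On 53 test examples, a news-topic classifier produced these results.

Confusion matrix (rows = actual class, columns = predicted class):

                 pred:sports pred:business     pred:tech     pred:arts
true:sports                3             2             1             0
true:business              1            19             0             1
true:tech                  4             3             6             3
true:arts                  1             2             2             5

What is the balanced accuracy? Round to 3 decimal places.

0.570

Balanced accuracy = mean of per-class recall.
  sports: recall = 3/6 = 0.5000
  business: recall = 19/21 = 0.9048
  tech: recall = 6/16 = 0.3750
  arts: recall = 5/10 = 0.5000
Mean = (0.5000 + 0.9048 + 0.3750 + 0.5000) / 4 = 0.570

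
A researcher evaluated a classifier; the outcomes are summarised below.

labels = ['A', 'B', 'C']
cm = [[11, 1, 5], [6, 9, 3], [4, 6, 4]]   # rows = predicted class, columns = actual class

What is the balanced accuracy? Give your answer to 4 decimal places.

Balanced accuracy = mean of per-class recall.
  A: recall = 11/21 = 0.52381
  B: recall = 9/16 = 0.56250
  C: recall = 4/12 = 0.33333
Mean = (0.52381 + 0.56250 + 0.33333) / 3 = 0.4732

0.4732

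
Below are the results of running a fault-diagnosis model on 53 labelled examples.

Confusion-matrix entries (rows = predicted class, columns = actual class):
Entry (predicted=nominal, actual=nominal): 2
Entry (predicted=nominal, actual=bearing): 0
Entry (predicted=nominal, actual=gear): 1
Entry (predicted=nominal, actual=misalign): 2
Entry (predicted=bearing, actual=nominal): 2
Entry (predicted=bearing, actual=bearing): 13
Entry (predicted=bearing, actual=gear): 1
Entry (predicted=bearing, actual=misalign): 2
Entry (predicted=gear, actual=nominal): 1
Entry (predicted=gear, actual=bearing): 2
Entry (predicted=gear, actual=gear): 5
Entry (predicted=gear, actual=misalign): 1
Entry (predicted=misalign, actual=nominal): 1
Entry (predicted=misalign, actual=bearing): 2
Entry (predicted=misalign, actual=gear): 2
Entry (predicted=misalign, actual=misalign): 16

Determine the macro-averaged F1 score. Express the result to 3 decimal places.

0.606

Per-class F1 score (2·TP/(2·TP+FP+FN)):
  nominal: TP=2, FP=0+1+2=3, FN=2+1+1=4 → 4/11 = 0.3636
  bearing: TP=13, FP=2+1+2=5, FN=0+2+2=4 → 26/35 = 0.7429
  gear: TP=5, FP=1+2+1=4, FN=1+1+2=4 → 10/18 = 0.5556
  misalign: TP=16, FP=1+2+2=5, FN=2+2+1=5 → 32/42 = 0.7619
Macro-F1 score = mean = (0.3636 + 0.7429 + 0.5556 + 0.7619) / 4 = 0.606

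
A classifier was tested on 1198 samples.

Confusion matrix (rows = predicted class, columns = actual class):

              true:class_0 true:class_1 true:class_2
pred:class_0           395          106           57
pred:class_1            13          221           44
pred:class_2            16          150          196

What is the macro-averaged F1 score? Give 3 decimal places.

0.662

Per-class F1 score (2·TP/(2·TP+FP+FN)):
  class_0: TP=395, FP=106+57=163, FN=13+16=29 → 790/982 = 0.8045
  class_1: TP=221, FP=13+44=57, FN=106+150=256 → 442/755 = 0.5854
  class_2: TP=196, FP=16+150=166, FN=57+44=101 → 392/659 = 0.5948
Macro-F1 score = mean = (0.8045 + 0.5854 + 0.5948) / 3 = 0.662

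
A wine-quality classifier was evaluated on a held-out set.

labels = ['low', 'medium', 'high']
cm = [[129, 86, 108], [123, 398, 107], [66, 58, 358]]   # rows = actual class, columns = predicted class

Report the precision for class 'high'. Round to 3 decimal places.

0.625

precision = TP/(TP+FP).
high: TP=358, FP=108+107=215 → 358/573 = 0.6248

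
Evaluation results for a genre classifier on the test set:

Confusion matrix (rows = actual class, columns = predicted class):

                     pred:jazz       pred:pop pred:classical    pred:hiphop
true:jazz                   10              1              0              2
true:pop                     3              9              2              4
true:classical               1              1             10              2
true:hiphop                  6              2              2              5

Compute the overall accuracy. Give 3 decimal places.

Accuracy = trace / total = (10+9+10+5=34) / 60 = 34/60 = 0.567

0.567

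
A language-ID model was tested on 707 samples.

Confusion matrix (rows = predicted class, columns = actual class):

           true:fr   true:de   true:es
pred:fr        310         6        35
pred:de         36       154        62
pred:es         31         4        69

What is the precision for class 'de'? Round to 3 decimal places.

0.611

One-vs-rest for 'de': TP = diagonal; FP = other classes predicted 'de'; FN = 'de' predicted as other.
precision = TP/(TP+FP).
de: TP=154, FP=36+62=98 → 154/252 = 0.6111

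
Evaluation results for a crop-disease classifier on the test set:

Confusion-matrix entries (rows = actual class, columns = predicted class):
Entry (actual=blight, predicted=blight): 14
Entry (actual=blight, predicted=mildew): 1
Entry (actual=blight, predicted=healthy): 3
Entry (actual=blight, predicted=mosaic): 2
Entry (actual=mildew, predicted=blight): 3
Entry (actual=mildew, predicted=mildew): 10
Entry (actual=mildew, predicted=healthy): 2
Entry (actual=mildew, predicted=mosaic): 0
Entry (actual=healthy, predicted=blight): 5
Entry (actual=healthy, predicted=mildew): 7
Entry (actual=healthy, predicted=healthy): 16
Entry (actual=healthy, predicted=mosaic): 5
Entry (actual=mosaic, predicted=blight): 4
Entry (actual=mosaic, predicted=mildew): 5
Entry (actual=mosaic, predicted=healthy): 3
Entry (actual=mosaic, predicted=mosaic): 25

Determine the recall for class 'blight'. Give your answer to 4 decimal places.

Treat 'blight' as positive and all other classes as negative.
recall = TP/(TP+FN).
blight: TP=14, FN=1+3+2=6 → 14/20 = 0.70000

0.7000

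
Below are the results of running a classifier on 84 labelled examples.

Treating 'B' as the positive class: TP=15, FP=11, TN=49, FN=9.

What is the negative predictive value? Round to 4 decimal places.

NPV = TN/(TN+FN) = 49/(49+9) = 0.8448

0.8448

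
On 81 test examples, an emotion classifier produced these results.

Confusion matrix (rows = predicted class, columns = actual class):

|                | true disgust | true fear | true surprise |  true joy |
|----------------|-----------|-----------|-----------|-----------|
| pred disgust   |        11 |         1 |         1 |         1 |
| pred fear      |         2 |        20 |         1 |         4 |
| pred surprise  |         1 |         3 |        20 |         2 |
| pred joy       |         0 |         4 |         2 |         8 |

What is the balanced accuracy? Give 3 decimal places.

Balanced accuracy = mean of per-class recall.
  disgust: recall = 11/14 = 0.7857
  fear: recall = 20/28 = 0.7143
  surprise: recall = 20/24 = 0.8333
  joy: recall = 8/15 = 0.5333
Mean = (0.7857 + 0.7143 + 0.8333 + 0.5333) / 4 = 0.717

0.717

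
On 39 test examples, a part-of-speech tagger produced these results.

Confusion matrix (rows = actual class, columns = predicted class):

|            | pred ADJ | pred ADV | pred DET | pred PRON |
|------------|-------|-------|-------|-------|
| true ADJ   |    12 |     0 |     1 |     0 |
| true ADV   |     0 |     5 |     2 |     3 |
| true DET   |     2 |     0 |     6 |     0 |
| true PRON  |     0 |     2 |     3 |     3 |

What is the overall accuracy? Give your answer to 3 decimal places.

Accuracy = trace / total = (12+5+6+3=26) / 39 = 26/39 = 0.667

0.667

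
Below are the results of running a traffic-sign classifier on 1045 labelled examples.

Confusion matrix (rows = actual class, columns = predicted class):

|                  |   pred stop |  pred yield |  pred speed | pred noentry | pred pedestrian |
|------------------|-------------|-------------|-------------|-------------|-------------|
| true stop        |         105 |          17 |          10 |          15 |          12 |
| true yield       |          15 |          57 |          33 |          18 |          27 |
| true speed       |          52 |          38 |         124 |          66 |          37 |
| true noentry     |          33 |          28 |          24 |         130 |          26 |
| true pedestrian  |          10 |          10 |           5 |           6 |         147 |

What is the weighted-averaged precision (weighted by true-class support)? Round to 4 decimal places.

0.5489

Per-class precision (TP/(TP+FP)):
  stop: TP=105, FP=15+52+33+10=110 → 105/215 = 0.48837
  yield: TP=57, FP=17+38+28+10=93 → 57/150 = 0.38000
  speed: TP=124, FP=10+33+24+5=72 → 124/196 = 0.63265
  noentry: TP=130, FP=15+18+66+6=105 → 130/235 = 0.55319
  pedestrian: TP=147, FP=12+27+37+26=102 → 147/249 = 0.59036
Weighted-precision = Σ (supportᵢ/N)·precisionᵢ with N=1045: (159/1045)·0.48837 + (150/1045)·0.38000 + (317/1045)·0.63265 + (241/1045)·0.55319 + (178/1045)·0.59036 = 0.5489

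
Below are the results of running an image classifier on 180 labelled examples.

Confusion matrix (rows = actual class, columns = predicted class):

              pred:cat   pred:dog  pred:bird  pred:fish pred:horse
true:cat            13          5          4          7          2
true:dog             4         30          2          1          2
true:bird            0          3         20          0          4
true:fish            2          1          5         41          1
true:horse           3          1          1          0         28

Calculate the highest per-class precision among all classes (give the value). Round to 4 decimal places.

0.8367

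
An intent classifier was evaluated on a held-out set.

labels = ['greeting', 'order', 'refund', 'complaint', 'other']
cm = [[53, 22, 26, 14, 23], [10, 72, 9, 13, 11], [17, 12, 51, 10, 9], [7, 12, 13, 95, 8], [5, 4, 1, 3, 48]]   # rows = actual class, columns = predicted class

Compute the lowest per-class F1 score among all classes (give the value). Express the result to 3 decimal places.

0.461

Per-class F1 score (2·TP/(2·TP+FP+FN)):
  greeting: TP=53, FP=10+17+7+5=39, FN=22+26+14+23=85 → 106/230 = 0.4609
  order: TP=72, FP=22+12+12+4=50, FN=10+9+13+11=43 → 144/237 = 0.6076
  refund: TP=51, FP=26+9+13+1=49, FN=17+12+10+9=48 → 102/199 = 0.5126
  complaint: TP=95, FP=14+13+10+3=40, FN=7+12+13+8=40 → 190/270 = 0.7037
  other: TP=48, FP=23+11+9+8=51, FN=5+4+1+3=13 → 96/160 = 0.6000
Lowest is class 'greeting' with F1 score = 0.461.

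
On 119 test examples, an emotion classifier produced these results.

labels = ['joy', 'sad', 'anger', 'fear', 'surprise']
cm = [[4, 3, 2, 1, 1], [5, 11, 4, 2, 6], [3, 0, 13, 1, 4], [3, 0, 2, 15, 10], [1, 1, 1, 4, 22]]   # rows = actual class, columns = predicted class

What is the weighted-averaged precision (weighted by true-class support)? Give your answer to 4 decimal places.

Per-class precision (TP/(TP+FP)):
  joy: TP=4, FP=5+3+3+1=12 → 4/16 = 0.25000
  sad: TP=11, FP=3+0+0+1=4 → 11/15 = 0.73333
  anger: TP=13, FP=2+4+2+1=9 → 13/22 = 0.59091
  fear: TP=15, FP=1+2+1+4=8 → 15/23 = 0.65217
  surprise: TP=22, FP=1+6+4+10=21 → 22/43 = 0.51163
Weighted-precision = Σ (supportᵢ/N)·precisionᵢ with N=119: (11/119)·0.25000 + (28/119)·0.73333 + (21/119)·0.59091 + (30/119)·0.65217 + (29/119)·0.51163 = 0.5890

0.5890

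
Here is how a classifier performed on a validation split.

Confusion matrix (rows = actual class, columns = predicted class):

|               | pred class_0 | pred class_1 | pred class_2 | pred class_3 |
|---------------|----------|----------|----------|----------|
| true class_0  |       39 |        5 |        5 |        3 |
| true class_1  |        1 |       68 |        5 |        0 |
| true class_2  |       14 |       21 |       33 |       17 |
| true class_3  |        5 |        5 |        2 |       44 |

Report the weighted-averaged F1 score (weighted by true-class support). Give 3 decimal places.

Per-class F1 score (2·TP/(2·TP+FP+FN)):
  class_0: TP=39, FP=1+14+5=20, FN=5+5+3=13 → 78/111 = 0.7027
  class_1: TP=68, FP=5+21+5=31, FN=1+5+0=6 → 136/173 = 0.7861
  class_2: TP=33, FP=5+5+2=12, FN=14+21+17=52 → 66/130 = 0.5077
  class_3: TP=44, FP=3+0+17=20, FN=5+5+2=12 → 88/120 = 0.7333
Weighted-F1 score = Σ (supportᵢ/N)·F1 scoreᵢ with N=267: (52/267)·0.7027 + (74/267)·0.7861 + (85/267)·0.5077 + (56/267)·0.7333 = 0.670

0.670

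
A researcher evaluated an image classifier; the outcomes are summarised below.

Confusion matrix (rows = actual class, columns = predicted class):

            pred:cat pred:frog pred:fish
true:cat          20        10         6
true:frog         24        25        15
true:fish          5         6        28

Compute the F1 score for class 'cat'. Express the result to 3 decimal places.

F1 score = 2·TP/(2·TP+FP+FN).
cat: TP=20, FP=24+5=29, FN=10+6=16 → 40/85 = 0.4706

0.471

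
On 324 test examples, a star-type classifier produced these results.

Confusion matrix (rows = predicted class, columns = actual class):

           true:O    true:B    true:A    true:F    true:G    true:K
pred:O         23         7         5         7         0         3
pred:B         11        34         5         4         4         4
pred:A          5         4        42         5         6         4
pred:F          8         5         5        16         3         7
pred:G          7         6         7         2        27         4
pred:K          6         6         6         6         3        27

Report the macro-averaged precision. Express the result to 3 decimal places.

Per-class precision (TP/(TP+FP)):
  O: TP=23, FP=7+5+7+0+3=22 → 23/45 = 0.5111
  B: TP=34, FP=11+5+4+4+4=28 → 34/62 = 0.5484
  A: TP=42, FP=5+4+5+6+4=24 → 42/66 = 0.6364
  F: TP=16, FP=8+5+5+3+7=28 → 16/44 = 0.3636
  G: TP=27, FP=7+6+7+2+4=26 → 27/53 = 0.5094
  K: TP=27, FP=6+6+6+6+3=27 → 27/54 = 0.5000
Macro-precision = mean = (0.5111 + 0.5484 + 0.6364 + 0.3636 + 0.5094 + 0.5000) / 6 = 0.511

0.511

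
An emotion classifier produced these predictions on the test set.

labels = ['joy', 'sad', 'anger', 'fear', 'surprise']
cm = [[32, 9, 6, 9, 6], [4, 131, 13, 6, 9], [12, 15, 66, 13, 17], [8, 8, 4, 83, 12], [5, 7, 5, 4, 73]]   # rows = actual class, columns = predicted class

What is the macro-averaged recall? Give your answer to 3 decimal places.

0.671

Per-class recall (TP/(TP+FN)):
  joy: TP=32, FN=9+6+9+6=30 → 32/62 = 0.5161
  sad: TP=131, FN=4+13+6+9=32 → 131/163 = 0.8037
  anger: TP=66, FN=12+15+13+17=57 → 66/123 = 0.5366
  fear: TP=83, FN=8+8+4+12=32 → 83/115 = 0.7217
  surprise: TP=73, FN=5+7+5+4=21 → 73/94 = 0.7766
Macro-recall = mean = (0.5161 + 0.8037 + 0.5366 + 0.7217 + 0.7766) / 5 = 0.671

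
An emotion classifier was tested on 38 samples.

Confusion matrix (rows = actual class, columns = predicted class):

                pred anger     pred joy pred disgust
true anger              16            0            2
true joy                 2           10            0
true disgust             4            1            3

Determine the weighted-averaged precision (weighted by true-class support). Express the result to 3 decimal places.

0.758

Per-class precision (TP/(TP+FP)):
  anger: TP=16, FP=2+4=6 → 16/22 = 0.7273
  joy: TP=10, FP=0+1=1 → 10/11 = 0.9091
  disgust: TP=3, FP=2+0=2 → 3/5 = 0.6000
Weighted-precision = Σ (supportᵢ/N)·precisionᵢ with N=38: (18/38)·0.7273 + (12/38)·0.9091 + (8/38)·0.6000 = 0.758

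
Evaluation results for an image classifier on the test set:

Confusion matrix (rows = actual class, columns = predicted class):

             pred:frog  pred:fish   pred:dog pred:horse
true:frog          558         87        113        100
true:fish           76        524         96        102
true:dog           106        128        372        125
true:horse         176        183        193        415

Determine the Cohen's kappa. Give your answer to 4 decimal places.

0.4102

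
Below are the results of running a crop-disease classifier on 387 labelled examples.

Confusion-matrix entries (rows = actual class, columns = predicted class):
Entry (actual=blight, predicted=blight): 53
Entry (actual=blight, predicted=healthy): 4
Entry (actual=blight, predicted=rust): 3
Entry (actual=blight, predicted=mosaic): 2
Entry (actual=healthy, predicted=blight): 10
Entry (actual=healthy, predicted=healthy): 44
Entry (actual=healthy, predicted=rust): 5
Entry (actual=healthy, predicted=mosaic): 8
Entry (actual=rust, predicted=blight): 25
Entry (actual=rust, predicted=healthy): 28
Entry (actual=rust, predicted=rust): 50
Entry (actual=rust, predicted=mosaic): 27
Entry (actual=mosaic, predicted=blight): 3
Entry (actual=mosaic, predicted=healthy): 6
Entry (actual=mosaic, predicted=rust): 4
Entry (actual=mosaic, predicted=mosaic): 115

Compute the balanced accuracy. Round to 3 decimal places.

0.699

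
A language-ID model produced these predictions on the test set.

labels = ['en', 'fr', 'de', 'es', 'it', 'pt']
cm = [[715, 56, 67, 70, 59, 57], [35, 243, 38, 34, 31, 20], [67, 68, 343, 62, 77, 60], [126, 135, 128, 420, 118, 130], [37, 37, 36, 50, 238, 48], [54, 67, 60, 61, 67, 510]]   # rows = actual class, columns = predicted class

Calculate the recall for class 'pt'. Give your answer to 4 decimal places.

0.6227

Take TP from the diagonal, FP from the rest of the 'pt' prediction marginal, FN from the rest of the 'pt' actual marginal.
recall = TP/(TP+FN).
pt: TP=510, FN=54+67+60+61+67=309 → 510/819 = 0.62271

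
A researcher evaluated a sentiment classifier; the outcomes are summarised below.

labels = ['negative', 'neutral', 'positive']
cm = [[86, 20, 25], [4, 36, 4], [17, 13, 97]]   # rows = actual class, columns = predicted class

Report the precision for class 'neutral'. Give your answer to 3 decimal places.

0.522

precision = TP/(TP+FP).
neutral: TP=36, FP=20+13=33 → 36/69 = 0.5217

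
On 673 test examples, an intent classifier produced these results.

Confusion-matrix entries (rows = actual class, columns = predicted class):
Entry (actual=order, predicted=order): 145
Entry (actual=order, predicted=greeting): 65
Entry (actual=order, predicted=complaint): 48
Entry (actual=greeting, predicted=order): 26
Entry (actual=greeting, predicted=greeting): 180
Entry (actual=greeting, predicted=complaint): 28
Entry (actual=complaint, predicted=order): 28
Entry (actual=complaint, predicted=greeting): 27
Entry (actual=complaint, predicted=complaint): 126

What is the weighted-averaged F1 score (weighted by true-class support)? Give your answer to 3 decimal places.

Per-class F1 score (2·TP/(2·TP+FP+FN)):
  order: TP=145, FP=26+28=54, FN=65+48=113 → 290/457 = 0.6346
  greeting: TP=180, FP=65+27=92, FN=26+28=54 → 360/506 = 0.7115
  complaint: TP=126, FP=48+28=76, FN=28+27=55 → 252/383 = 0.6580
Weighted-F1 score = Σ (supportᵢ/N)·F1 scoreᵢ with N=673: (258/673)·0.6346 + (234/673)·0.7115 + (181/673)·0.6580 = 0.668

0.668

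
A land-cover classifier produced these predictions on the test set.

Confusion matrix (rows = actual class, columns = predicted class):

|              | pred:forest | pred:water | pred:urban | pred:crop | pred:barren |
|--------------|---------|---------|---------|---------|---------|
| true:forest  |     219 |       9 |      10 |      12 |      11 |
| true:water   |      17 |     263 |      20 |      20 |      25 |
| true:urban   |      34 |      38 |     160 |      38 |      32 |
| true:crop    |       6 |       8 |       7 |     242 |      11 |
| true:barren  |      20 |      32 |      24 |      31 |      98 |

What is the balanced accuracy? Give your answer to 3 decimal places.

0.698

Balanced accuracy = mean of per-class recall.
  forest: recall = 219/261 = 0.8391
  water: recall = 263/345 = 0.7623
  urban: recall = 160/302 = 0.5298
  crop: recall = 242/274 = 0.8832
  barren: recall = 98/205 = 0.4780
Mean = (0.8391 + 0.7623 + 0.5298 + 0.8832 + 0.4780) / 5 = 0.698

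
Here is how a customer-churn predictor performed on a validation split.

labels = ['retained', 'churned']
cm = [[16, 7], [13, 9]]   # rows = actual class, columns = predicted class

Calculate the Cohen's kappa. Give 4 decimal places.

0.1054

Observed agreement pₒ = trace/N = 25/45 = 0.55556
Expected agreement pₑ = Σ (rowᵢ·colᵢ)/N² = (23·29 + 22·16)/45² = 0.50321
κ = (pₒ − pₑ)/(1 − pₑ) = (0.55556 − 0.50321)/(1 − 0.50321) = 0.1054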